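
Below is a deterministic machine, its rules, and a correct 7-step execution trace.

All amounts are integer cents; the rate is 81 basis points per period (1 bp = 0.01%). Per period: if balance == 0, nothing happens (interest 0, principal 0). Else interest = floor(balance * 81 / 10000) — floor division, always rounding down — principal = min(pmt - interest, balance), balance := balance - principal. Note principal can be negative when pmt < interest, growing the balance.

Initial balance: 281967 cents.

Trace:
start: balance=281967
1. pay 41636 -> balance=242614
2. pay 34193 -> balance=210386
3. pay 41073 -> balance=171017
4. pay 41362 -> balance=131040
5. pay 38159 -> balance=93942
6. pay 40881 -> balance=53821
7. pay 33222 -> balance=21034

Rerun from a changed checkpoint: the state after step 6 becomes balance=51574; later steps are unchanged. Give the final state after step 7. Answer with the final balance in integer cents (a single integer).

state after step 6 := balance=51574
7. pay 33222 -> balance=18769

18769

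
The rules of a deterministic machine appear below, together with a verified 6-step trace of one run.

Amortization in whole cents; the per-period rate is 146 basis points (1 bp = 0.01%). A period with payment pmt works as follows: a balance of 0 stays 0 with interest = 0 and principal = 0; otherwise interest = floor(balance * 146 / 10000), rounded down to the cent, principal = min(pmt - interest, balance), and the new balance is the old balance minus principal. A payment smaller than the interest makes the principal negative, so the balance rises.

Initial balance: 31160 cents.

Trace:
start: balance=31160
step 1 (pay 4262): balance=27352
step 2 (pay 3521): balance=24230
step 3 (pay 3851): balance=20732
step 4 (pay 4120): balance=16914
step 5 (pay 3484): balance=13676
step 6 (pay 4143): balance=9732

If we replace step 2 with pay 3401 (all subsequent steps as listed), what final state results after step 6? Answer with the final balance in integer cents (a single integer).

(re-executing from step 2 with the substitution; state before step 2: balance=27352)
step 2 (pay 3401): balance=24350
step 3 (pay 3851): balance=20854
step 4 (pay 4120): balance=17038
step 5 (pay 3484): balance=13802
step 6 (pay 4143): balance=9860

9860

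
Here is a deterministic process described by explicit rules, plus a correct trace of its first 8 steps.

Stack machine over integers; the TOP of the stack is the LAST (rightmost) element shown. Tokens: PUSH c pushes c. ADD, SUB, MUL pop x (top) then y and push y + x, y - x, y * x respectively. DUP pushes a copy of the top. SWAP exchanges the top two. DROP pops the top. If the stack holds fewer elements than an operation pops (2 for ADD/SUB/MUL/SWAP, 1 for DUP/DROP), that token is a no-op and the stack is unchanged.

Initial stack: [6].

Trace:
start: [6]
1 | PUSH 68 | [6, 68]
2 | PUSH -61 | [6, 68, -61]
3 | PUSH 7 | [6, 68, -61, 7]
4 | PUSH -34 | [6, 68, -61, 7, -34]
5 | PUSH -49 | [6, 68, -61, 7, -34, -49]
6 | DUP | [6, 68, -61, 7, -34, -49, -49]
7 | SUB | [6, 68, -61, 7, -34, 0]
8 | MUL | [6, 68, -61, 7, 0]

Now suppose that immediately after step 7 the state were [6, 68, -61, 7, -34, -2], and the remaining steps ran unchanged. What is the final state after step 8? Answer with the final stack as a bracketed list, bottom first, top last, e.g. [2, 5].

state after step 7 := [6, 68, -61, 7, -34, -2]
8 | MUL | [6, 68, -61, 7, 68]

[6, 68, -61, 7, 68]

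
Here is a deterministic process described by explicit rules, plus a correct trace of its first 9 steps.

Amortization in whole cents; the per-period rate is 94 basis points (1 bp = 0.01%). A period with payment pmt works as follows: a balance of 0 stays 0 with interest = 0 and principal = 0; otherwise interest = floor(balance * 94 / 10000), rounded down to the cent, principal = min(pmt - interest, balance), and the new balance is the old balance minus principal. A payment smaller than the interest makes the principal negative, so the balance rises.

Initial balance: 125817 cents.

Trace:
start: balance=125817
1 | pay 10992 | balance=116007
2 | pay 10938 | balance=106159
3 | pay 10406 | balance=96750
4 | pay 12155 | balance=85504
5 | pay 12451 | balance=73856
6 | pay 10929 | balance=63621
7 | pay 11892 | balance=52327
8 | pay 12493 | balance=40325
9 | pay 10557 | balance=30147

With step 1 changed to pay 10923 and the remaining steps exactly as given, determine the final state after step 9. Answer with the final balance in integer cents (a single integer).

30221

(re-executing from step 1 with the substitution; state before step 1: balance=125817)
1 | pay 10923 | balance=116076
2 | pay 10938 | balance=106229
3 | pay 10406 | balance=96821
4 | pay 12155 | balance=85576
5 | pay 12451 | balance=73929
6 | pay 10929 | balance=63694
7 | pay 11892 | balance=52400
8 | pay 12493 | balance=40399
9 | pay 10557 | balance=30221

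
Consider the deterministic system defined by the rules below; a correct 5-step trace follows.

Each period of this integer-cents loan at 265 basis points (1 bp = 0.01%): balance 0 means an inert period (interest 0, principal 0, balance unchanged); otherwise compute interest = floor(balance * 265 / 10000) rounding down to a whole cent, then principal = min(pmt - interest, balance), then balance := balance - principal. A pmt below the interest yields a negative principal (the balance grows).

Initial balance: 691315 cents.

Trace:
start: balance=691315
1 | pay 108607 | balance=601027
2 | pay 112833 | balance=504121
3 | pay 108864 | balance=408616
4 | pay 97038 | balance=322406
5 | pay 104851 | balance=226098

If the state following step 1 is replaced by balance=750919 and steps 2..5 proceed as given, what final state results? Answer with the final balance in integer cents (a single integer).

state after step 1 := balance=750919
2 | pay 112833 | balance=657985
3 | pay 108864 | balance=566557
4 | pay 97038 | balance=484532
5 | pay 104851 | balance=392521

392521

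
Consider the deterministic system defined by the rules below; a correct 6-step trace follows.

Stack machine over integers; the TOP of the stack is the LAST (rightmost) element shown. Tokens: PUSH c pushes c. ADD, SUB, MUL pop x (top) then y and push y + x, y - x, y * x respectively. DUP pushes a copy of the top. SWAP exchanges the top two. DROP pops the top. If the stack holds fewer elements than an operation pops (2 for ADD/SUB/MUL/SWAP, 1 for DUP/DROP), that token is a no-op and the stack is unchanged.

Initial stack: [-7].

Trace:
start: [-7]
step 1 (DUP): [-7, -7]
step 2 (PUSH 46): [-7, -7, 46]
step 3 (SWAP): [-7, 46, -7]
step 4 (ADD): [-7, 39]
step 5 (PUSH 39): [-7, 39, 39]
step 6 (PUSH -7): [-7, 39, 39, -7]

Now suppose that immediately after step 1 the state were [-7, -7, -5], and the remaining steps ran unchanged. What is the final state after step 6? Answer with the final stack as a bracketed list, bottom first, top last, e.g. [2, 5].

state after step 1 := [-7, -7, -5]
step 2 (PUSH 46): [-7, -7, -5, 46]
step 3 (SWAP): [-7, -7, 46, -5]
step 4 (ADD): [-7, -7, 41]
step 5 (PUSH 39): [-7, -7, 41, 39]
step 6 (PUSH -7): [-7, -7, 41, 39, -7]

[-7, -7, 41, 39, -7]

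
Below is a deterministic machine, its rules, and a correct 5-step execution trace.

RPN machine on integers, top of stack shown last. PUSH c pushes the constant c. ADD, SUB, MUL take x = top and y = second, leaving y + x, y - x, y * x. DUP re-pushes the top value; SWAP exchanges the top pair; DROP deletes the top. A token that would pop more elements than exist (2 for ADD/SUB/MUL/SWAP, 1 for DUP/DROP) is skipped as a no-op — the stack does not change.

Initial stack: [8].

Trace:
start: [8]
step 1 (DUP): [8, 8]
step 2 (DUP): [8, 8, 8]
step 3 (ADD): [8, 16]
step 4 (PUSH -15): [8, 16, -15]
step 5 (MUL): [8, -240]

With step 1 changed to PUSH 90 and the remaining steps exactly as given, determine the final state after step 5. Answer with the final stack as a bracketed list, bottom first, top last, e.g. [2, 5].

[8, -2700]

(re-executing from step 1 with the substitution; state before step 1: [8])
step 1 (PUSH 90): [8, 90]
step 2 (DUP): [8, 90, 90]
step 3 (ADD): [8, 180]
step 4 (PUSH -15): [8, 180, -15]
step 5 (MUL): [8, -2700]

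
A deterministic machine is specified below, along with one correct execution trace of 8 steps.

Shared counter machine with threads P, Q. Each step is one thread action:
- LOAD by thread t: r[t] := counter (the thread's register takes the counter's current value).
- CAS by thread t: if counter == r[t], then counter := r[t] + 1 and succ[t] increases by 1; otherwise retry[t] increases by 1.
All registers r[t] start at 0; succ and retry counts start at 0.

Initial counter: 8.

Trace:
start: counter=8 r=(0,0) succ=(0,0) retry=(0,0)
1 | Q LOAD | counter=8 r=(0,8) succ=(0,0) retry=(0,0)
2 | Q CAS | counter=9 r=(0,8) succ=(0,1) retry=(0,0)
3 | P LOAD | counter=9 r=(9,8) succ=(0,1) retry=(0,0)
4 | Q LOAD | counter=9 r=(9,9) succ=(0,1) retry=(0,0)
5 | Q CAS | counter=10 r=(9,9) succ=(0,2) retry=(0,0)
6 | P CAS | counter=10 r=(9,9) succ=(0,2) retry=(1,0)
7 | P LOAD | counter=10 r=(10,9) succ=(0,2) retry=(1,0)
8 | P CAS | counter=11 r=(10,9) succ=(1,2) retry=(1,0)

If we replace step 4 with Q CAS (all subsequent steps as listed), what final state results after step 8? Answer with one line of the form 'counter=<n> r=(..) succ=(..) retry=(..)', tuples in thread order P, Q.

(re-executing from step 4 with the substitution; state before step 4: counter=9 r=(9,8) succ=(0,1) retry=(0,0))
4 | Q CAS | counter=9 r=(9,8) succ=(0,1) retry=(0,1)
5 | Q CAS | counter=9 r=(9,8) succ=(0,1) retry=(0,2)
6 | P CAS | counter=10 r=(9,8) succ=(1,1) retry=(0,2)
7 | P LOAD | counter=10 r=(10,8) succ=(1,1) retry=(0,2)
8 | P CAS | counter=11 r=(10,8) succ=(2,1) retry=(0,2)

counter=11 r=(10,8) succ=(2,1) retry=(0,2)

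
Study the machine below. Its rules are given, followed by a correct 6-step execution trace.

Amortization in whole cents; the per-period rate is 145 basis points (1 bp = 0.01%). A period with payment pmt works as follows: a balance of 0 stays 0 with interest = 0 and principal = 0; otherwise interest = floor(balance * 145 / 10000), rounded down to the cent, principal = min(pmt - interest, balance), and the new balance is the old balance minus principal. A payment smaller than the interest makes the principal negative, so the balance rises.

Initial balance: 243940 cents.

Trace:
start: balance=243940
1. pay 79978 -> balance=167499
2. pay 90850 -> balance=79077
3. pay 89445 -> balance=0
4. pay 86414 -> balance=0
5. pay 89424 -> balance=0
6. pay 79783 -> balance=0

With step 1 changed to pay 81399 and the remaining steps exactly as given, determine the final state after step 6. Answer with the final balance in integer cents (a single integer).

(re-executing from step 1 with the substitution; state before step 1: balance=243940)
1. pay 81399 -> balance=166078
2. pay 90850 -> balance=77636
3. pay 89445 -> balance=0
4. pay 86414 -> balance=0
5. pay 89424 -> balance=0
6. pay 79783 -> balance=0

0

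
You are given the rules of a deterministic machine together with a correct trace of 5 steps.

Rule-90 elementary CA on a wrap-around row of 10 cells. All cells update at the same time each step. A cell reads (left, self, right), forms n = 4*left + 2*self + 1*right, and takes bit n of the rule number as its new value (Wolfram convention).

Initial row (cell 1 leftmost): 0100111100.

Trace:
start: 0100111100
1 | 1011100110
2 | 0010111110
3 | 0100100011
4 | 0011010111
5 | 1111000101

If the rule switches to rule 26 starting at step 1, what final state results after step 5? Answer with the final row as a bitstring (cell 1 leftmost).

(re-executing steps 1..5 under rule 26; state before step 1: 0100111100)
1 | 1011100010
2 | 0010010100
3 | 0101100010
4 | 1001010101
5 | 0110000001

0110000001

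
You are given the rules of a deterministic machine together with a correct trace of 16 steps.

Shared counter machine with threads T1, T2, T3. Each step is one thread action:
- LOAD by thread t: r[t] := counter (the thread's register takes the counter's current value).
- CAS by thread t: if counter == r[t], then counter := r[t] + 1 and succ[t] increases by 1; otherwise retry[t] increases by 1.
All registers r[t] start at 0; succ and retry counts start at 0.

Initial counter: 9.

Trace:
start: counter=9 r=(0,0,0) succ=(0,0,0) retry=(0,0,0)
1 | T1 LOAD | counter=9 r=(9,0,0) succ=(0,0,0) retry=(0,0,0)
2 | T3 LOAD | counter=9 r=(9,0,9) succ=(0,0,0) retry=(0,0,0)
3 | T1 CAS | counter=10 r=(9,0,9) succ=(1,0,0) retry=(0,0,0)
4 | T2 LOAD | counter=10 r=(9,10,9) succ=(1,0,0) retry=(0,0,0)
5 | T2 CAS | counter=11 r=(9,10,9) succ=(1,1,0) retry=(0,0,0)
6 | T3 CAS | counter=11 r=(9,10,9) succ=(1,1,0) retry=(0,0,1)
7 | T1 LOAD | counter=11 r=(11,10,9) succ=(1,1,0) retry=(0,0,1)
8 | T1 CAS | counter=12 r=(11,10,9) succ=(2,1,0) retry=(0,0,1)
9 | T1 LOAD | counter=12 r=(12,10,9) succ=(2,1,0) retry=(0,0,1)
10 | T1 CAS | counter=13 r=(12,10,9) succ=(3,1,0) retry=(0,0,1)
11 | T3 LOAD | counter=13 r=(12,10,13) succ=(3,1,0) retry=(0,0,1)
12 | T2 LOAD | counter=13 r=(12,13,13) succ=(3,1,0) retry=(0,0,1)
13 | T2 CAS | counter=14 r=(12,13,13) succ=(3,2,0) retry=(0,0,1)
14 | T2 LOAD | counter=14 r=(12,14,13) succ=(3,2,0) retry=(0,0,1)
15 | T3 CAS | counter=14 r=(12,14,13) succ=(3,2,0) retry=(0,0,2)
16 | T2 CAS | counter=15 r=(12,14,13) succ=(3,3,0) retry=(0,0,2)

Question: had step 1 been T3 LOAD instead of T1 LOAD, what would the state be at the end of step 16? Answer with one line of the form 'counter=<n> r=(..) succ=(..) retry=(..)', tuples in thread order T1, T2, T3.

counter=14 r=(11,13,12) succ=(2,3,0) retry=(1,0,2)

(re-executing from step 1 with the substitution; state before step 1: counter=9 r=(0,0,0) succ=(0,0,0) retry=(0,0,0))
1 | T3 LOAD | counter=9 r=(0,0,9) succ=(0,0,0) retry=(0,0,0)
2 | T3 LOAD | counter=9 r=(0,0,9) succ=(0,0,0) retry=(0,0,0)
3 | T1 CAS | counter=9 r=(0,0,9) succ=(0,0,0) retry=(1,0,0)
4 | T2 LOAD | counter=9 r=(0,9,9) succ=(0,0,0) retry=(1,0,0)
5 | T2 CAS | counter=10 r=(0,9,9) succ=(0,1,0) retry=(1,0,0)
6 | T3 CAS | counter=10 r=(0,9,9) succ=(0,1,0) retry=(1,0,1)
7 | T1 LOAD | counter=10 r=(10,9,9) succ=(0,1,0) retry=(1,0,1)
8 | T1 CAS | counter=11 r=(10,9,9) succ=(1,1,0) retry=(1,0,1)
9 | T1 LOAD | counter=11 r=(11,9,9) succ=(1,1,0) retry=(1,0,1)
10 | T1 CAS | counter=12 r=(11,9,9) succ=(2,1,0) retry=(1,0,1)
11 | T3 LOAD | counter=12 r=(11,9,12) succ=(2,1,0) retry=(1,0,1)
12 | T2 LOAD | counter=12 r=(11,12,12) succ=(2,1,0) retry=(1,0,1)
13 | T2 CAS | counter=13 r=(11,12,12) succ=(2,2,0) retry=(1,0,1)
14 | T2 LOAD | counter=13 r=(11,13,12) succ=(2,2,0) retry=(1,0,1)
15 | T3 CAS | counter=13 r=(11,13,12) succ=(2,2,0) retry=(1,0,2)
16 | T2 CAS | counter=14 r=(11,13,12) succ=(2,3,0) retry=(1,0,2)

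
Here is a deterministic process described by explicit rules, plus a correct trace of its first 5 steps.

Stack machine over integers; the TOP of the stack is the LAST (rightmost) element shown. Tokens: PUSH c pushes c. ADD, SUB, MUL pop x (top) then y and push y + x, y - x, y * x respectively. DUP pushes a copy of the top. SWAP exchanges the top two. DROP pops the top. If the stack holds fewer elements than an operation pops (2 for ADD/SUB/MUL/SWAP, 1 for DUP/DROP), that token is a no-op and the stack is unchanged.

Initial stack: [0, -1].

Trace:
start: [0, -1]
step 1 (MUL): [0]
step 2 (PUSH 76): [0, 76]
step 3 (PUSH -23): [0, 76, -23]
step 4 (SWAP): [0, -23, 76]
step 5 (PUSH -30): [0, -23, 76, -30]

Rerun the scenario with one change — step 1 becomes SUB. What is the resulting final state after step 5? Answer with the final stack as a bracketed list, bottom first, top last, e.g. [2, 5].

[1, -23, 76, -30]

(re-executing from step 1 with the substitution; state before step 1: [0, -1])
step 1 (SUB): [1]
step 2 (PUSH 76): [1, 76]
step 3 (PUSH -23): [1, 76, -23]
step 4 (SWAP): [1, -23, 76]
step 5 (PUSH -30): [1, -23, 76, -30]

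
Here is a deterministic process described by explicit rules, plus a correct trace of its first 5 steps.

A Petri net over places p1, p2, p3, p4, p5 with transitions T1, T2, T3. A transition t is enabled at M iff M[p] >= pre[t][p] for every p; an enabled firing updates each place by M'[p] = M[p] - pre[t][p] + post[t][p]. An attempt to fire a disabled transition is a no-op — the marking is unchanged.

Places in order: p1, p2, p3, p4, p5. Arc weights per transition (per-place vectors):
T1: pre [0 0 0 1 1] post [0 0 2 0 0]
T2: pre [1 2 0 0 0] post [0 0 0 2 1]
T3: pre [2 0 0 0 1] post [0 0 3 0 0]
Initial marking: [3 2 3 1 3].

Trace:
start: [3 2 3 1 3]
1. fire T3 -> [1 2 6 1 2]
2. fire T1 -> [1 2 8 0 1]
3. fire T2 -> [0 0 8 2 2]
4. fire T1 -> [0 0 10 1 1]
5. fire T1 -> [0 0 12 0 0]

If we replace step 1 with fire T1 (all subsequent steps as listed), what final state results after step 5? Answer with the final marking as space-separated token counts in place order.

(re-executing from step 1 with the substitution; state before step 1: [3 2 3 1 3])
1. fire T1 -> [3 2 5 0 2]
2. fire T1 -> [3 2 5 0 2]
3. fire T2 -> [2 0 5 2 3]
4. fire T1 -> [2 0 7 1 2]
5. fire T1 -> [2 0 9 0 1]

2 0 9 0 1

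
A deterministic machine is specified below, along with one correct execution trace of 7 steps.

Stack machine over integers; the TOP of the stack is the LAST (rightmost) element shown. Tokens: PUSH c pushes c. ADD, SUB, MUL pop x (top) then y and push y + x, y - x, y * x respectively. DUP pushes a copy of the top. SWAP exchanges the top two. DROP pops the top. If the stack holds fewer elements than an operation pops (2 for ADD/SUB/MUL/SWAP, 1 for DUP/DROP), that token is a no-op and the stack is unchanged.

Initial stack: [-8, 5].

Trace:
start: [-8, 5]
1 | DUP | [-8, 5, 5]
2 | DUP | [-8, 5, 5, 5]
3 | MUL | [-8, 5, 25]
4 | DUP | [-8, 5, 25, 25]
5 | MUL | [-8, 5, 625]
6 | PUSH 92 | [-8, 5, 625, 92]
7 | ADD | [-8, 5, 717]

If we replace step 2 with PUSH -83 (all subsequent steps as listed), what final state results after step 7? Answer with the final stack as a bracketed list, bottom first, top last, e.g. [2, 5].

(re-executing from step 2 with the substitution; state before step 2: [-8, 5, 5])
2 | PUSH -83 | [-8, 5, 5, -83]
3 | MUL | [-8, 5, -415]
4 | DUP | [-8, 5, -415, -415]
5 | MUL | [-8, 5, 172225]
6 | PUSH 92 | [-8, 5, 172225, 92]
7 | ADD | [-8, 5, 172317]

[-8, 5, 172317]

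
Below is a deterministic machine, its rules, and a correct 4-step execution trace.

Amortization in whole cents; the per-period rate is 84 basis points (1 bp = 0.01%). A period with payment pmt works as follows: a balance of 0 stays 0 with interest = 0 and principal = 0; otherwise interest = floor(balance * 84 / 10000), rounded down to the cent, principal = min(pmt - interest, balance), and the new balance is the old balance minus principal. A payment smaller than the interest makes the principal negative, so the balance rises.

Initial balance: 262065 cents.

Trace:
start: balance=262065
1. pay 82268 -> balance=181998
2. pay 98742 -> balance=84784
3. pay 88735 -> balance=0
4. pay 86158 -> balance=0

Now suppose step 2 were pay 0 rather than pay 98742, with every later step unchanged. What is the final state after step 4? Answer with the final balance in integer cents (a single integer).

(re-executing from step 2 with the substitution; state before step 2: balance=181998)
2. pay 0 -> balance=183526
3. pay 88735 -> balance=96332
4. pay 86158 -> balance=10983

10983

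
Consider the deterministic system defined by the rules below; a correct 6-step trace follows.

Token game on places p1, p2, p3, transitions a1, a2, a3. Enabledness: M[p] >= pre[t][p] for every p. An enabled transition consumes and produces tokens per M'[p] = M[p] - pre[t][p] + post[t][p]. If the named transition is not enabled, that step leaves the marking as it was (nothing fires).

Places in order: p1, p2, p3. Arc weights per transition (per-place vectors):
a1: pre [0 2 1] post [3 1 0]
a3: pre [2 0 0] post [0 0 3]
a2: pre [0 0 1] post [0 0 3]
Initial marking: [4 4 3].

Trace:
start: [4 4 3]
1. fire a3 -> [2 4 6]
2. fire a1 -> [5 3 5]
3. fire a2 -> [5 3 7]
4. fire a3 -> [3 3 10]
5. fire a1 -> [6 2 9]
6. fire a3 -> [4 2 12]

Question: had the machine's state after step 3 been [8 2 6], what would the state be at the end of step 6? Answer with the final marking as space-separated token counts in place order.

7 1 11

state after step 3 := [8 2 6]
4. fire a3 -> [6 2 9]
5. fire a1 -> [9 1 8]
6. fire a3 -> [7 1 11]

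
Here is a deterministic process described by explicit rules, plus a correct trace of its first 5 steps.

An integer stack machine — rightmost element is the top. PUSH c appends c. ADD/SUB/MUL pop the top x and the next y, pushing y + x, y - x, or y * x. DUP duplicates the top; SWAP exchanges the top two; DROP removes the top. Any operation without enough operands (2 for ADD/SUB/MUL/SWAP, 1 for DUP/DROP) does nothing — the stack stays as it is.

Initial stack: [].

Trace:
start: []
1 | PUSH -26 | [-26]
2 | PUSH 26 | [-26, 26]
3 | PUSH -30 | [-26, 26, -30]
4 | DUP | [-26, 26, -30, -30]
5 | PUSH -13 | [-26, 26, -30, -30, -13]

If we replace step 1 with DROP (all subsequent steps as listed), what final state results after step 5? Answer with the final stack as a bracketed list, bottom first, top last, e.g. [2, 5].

[26, -30, -30, -13]

(re-executing from step 1 with the substitution; state before step 1: [])
1 | DROP | []
2 | PUSH 26 | [26]
3 | PUSH -30 | [26, -30]
4 | DUP | [26, -30, -30]
5 | PUSH -13 | [26, -30, -30, -13]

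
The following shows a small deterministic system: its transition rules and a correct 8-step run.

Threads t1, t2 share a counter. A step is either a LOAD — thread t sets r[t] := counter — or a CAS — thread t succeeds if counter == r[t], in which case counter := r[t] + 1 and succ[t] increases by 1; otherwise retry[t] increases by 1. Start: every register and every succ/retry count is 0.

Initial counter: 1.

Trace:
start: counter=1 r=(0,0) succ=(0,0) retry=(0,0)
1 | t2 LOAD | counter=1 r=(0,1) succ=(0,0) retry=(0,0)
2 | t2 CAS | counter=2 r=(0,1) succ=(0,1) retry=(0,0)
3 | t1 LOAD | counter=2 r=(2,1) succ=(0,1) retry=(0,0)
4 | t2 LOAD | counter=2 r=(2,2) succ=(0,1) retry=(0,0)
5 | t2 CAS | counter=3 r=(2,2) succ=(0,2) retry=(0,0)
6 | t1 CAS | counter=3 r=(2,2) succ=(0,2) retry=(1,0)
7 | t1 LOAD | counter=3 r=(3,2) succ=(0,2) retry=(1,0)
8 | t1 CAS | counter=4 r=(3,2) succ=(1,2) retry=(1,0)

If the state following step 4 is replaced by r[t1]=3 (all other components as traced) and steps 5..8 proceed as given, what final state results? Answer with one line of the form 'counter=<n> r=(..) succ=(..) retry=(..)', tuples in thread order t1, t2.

counter=5 r=(4,2) succ=(2,2) retry=(0,0)

state after step 4 := counter=2 r=(3,2) succ=(0,1) retry=(0,0)
5 | t2 CAS | counter=3 r=(3,2) succ=(0,2) retry=(0,0)
6 | t1 CAS | counter=4 r=(3,2) succ=(1,2) retry=(0,0)
7 | t1 LOAD | counter=4 r=(4,2) succ=(1,2) retry=(0,0)
8 | t1 CAS | counter=5 r=(4,2) succ=(2,2) retry=(0,0)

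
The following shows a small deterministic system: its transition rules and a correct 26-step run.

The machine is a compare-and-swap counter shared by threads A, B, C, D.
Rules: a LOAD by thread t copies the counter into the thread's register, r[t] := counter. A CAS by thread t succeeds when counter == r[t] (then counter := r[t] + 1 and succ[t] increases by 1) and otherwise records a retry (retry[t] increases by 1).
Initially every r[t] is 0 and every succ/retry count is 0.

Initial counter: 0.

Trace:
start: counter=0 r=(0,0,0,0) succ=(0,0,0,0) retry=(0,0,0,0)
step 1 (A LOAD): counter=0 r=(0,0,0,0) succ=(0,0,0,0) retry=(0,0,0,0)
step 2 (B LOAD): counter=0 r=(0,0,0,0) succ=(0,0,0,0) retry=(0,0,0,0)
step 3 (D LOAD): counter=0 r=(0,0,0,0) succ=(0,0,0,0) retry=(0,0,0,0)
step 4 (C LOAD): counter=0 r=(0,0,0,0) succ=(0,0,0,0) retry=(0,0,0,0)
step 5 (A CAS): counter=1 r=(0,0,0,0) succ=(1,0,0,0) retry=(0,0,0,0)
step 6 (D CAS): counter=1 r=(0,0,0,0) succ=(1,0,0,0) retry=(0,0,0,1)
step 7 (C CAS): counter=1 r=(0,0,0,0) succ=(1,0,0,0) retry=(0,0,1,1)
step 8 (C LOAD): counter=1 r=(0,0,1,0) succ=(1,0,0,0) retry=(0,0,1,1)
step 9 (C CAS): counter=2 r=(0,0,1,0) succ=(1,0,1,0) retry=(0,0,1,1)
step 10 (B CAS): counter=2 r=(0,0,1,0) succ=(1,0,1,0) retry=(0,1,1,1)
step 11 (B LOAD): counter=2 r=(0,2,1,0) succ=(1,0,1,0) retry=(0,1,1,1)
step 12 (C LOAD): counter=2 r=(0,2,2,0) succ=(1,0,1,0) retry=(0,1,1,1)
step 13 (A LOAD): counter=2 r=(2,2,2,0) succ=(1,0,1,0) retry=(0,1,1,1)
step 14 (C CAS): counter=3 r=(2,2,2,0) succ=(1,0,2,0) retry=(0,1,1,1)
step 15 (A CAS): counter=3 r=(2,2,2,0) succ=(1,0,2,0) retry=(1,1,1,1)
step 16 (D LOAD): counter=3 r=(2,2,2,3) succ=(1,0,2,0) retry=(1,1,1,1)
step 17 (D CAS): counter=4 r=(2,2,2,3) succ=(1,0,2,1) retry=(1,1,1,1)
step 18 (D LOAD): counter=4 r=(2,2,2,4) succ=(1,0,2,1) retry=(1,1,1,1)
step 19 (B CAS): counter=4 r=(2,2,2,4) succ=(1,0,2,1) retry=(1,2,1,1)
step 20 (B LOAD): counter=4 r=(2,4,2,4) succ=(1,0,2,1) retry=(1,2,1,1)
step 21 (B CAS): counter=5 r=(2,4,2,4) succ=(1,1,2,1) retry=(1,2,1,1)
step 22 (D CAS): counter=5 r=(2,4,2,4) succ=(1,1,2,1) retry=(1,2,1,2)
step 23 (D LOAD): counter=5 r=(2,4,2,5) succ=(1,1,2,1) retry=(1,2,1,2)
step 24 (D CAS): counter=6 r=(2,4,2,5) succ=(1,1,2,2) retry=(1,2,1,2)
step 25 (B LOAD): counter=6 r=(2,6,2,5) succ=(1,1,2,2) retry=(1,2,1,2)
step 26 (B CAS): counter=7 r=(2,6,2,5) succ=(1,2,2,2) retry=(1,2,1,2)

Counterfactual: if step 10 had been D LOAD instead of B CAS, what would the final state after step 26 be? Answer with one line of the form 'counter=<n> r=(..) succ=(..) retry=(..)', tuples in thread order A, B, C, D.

(re-executing from step 10 with the substitution; state before step 10: counter=2 r=(0,0,1,0) succ=(1,0,1,0) retry=(0,0,1,1))
step 10 (D LOAD): counter=2 r=(0,0,1,2) succ=(1,0,1,0) retry=(0,0,1,1)
step 11 (B LOAD): counter=2 r=(0,2,1,2) succ=(1,0,1,0) retry=(0,0,1,1)
step 12 (C LOAD): counter=2 r=(0,2,2,2) succ=(1,0,1,0) retry=(0,0,1,1)
step 13 (A LOAD): counter=2 r=(2,2,2,2) succ=(1,0,1,0) retry=(0,0,1,1)
step 14 (C CAS): counter=3 r=(2,2,2,2) succ=(1,0,2,0) retry=(0,0,1,1)
step 15 (A CAS): counter=3 r=(2,2,2,2) succ=(1,0,2,0) retry=(1,0,1,1)
step 16 (D LOAD): counter=3 r=(2,2,2,3) succ=(1,0,2,0) retry=(1,0,1,1)
step 17 (D CAS): counter=4 r=(2,2,2,3) succ=(1,0,2,1) retry=(1,0,1,1)
step 18 (D LOAD): counter=4 r=(2,2,2,4) succ=(1,0,2,1) retry=(1,0,1,1)
step 19 (B CAS): counter=4 r=(2,2,2,4) succ=(1,0,2,1) retry=(1,1,1,1)
step 20 (B LOAD): counter=4 r=(2,4,2,4) succ=(1,0,2,1) retry=(1,1,1,1)
step 21 (B CAS): counter=5 r=(2,4,2,4) succ=(1,1,2,1) retry=(1,1,1,1)
step 22 (D CAS): counter=5 r=(2,4,2,4) succ=(1,1,2,1) retry=(1,1,1,2)
step 23 (D LOAD): counter=5 r=(2,4,2,5) succ=(1,1,2,1) retry=(1,1,1,2)
step 24 (D CAS): counter=6 r=(2,4,2,5) succ=(1,1,2,2) retry=(1,1,1,2)
step 25 (B LOAD): counter=6 r=(2,6,2,5) succ=(1,1,2,2) retry=(1,1,1,2)
step 26 (B CAS): counter=7 r=(2,6,2,5) succ=(1,2,2,2) retry=(1,1,1,2)

counter=7 r=(2,6,2,5) succ=(1,2,2,2) retry=(1,1,1,2)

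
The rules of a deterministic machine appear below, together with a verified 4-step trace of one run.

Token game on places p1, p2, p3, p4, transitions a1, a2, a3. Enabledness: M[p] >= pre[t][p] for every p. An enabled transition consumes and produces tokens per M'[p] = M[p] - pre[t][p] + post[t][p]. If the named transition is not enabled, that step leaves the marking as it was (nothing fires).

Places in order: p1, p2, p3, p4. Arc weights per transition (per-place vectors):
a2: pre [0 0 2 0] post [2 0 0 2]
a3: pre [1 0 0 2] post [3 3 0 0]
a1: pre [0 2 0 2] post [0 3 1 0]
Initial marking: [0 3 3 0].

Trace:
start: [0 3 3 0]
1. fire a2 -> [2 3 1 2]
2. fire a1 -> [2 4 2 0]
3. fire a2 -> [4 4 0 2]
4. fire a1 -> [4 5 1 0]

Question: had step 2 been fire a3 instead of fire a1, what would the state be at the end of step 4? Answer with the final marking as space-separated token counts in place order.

(re-executing from step 2 with the substitution; state before step 2: [2 3 1 2])
2. fire a3 -> [4 6 1 0]
3. fire a2 -> [4 6 1 0]
4. fire a1 -> [4 6 1 0]

4 6 1 0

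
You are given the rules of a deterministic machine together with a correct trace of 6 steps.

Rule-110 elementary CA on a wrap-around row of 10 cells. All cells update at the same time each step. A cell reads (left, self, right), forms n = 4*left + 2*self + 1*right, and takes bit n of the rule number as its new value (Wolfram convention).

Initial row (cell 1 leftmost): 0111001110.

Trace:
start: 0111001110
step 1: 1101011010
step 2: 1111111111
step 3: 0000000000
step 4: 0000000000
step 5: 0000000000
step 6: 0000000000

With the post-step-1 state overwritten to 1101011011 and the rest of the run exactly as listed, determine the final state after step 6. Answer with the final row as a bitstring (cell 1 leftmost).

state after step 1 := 1101011011
step 2: 0111111110
step 3: 1100000010
step 4: 1100000111
step 5: 0100001100
step 6: 1100011100

1100011100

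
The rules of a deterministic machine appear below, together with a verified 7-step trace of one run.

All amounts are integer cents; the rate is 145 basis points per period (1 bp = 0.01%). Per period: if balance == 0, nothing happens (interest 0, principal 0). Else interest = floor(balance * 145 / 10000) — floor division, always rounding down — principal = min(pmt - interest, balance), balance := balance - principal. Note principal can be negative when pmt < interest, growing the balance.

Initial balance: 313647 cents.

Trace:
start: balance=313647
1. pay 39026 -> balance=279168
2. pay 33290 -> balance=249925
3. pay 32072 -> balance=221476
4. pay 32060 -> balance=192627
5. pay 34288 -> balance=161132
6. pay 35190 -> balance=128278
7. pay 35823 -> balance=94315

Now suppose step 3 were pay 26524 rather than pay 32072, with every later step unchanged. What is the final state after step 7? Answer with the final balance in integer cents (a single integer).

100191

(re-executing from step 3 with the substitution; state before step 3: balance=249925)
3. pay 26524 -> balance=227024
4. pay 32060 -> balance=198255
5. pay 34288 -> balance=166841
6. pay 35190 -> balance=134070
7. pay 35823 -> balance=100191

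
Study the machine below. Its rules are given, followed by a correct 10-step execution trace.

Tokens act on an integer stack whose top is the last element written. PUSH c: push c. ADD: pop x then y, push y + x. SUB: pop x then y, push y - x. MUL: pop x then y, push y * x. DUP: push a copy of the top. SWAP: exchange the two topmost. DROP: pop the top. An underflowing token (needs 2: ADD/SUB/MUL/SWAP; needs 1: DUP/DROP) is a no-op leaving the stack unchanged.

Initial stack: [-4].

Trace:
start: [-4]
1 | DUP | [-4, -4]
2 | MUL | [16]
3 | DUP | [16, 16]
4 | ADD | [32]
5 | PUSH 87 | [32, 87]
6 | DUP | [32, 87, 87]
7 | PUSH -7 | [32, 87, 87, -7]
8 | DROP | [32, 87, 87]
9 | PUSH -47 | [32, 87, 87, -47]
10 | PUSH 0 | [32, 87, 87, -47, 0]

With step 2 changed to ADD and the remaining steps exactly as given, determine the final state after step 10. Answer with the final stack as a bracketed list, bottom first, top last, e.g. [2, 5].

[-16, 87, 87, -47, 0]

(re-executing from step 2 with the substitution; state before step 2: [-4, -4])
2 | ADD | [-8]
3 | DUP | [-8, -8]
4 | ADD | [-16]
5 | PUSH 87 | [-16, 87]
6 | DUP | [-16, 87, 87]
7 | PUSH -7 | [-16, 87, 87, -7]
8 | DROP | [-16, 87, 87]
9 | PUSH -47 | [-16, 87, 87, -47]
10 | PUSH 0 | [-16, 87, 87, -47, 0]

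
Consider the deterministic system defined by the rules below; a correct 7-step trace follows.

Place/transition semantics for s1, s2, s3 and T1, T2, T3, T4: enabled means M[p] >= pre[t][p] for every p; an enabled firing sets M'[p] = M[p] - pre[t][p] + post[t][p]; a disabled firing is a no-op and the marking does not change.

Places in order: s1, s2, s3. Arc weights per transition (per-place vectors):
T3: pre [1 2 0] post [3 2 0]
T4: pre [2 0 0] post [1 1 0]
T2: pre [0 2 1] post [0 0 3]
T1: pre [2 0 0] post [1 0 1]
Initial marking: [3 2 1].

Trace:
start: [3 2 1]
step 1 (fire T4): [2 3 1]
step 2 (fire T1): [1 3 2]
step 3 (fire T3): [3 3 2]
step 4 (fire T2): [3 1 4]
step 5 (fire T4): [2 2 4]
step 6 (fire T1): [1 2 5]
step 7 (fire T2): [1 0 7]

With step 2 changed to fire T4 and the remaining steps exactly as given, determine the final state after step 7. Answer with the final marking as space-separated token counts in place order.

(re-executing from step 2 with the substitution; state before step 2: [2 3 1])
step 2 (fire T4): [1 4 1]
step 3 (fire T3): [3 4 1]
step 4 (fire T2): [3 2 3]
step 5 (fire T4): [2 3 3]
step 6 (fire T1): [1 3 4]
step 7 (fire T2): [1 1 6]

1 1 6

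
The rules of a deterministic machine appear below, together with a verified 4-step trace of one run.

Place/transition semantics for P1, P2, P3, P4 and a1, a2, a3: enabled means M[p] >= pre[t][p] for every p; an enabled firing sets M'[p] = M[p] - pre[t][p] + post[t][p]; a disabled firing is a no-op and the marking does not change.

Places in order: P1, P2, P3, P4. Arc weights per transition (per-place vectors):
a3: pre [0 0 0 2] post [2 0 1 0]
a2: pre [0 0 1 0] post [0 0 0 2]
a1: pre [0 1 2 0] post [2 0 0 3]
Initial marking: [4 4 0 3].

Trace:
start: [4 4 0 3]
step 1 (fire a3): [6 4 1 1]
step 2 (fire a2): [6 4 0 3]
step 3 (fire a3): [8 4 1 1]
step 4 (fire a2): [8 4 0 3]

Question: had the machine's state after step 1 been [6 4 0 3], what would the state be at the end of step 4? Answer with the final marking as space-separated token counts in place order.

8 4 0 3

state after step 1 := [6 4 0 3]
step 2 (fire a2): [6 4 0 3]
step 3 (fire a3): [8 4 1 1]
step 4 (fire a2): [8 4 0 3]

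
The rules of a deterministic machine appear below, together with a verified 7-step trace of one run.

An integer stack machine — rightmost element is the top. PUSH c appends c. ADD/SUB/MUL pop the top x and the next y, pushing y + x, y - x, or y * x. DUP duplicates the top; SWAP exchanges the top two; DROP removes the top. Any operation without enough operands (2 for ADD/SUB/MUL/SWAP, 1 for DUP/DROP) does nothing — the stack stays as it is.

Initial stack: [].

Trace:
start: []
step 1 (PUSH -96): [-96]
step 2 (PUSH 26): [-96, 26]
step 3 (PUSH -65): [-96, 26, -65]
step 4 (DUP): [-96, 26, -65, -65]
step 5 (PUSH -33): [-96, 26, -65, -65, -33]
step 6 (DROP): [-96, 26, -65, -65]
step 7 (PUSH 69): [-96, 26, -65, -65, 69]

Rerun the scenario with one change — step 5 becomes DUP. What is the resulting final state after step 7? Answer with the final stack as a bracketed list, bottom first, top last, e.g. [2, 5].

(re-executing from step 5 with the substitution; state before step 5: [-96, 26, -65, -65])
step 5 (DUP): [-96, 26, -65, -65, -65]
step 6 (DROP): [-96, 26, -65, -65]
step 7 (PUSH 69): [-96, 26, -65, -65, 69]

[-96, 26, -65, -65, 69]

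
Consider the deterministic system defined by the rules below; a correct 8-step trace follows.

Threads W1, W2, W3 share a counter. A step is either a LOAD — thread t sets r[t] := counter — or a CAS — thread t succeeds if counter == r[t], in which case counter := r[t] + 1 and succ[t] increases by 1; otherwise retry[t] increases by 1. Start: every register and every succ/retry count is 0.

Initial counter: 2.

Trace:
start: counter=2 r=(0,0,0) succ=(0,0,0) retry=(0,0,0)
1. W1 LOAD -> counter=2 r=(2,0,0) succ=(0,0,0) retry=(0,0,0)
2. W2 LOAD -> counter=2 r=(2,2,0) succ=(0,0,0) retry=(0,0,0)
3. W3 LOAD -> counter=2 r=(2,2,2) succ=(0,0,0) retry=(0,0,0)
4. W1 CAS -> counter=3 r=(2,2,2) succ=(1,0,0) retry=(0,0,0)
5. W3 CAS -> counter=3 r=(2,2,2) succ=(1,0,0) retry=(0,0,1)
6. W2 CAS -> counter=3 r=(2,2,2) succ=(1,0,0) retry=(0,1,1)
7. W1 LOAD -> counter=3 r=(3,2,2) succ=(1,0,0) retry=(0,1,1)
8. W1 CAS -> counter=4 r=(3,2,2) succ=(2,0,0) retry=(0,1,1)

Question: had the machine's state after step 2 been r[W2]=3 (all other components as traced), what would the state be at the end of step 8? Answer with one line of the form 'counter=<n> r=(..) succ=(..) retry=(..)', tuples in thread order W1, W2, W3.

state after step 2 := counter=2 r=(2,3,0) succ=(0,0,0) retry=(0,0,0)
3. W3 LOAD -> counter=2 r=(2,3,2) succ=(0,0,0) retry=(0,0,0)
4. W1 CAS -> counter=3 r=(2,3,2) succ=(1,0,0) retry=(0,0,0)
5. W3 CAS -> counter=3 r=(2,3,2) succ=(1,0,0) retry=(0,0,1)
6. W2 CAS -> counter=4 r=(2,3,2) succ=(1,1,0) retry=(0,0,1)
7. W1 LOAD -> counter=4 r=(4,3,2) succ=(1,1,0) retry=(0,0,1)
8. W1 CAS -> counter=5 r=(4,3,2) succ=(2,1,0) retry=(0,0,1)

counter=5 r=(4,3,2) succ=(2,1,0) retry=(0,0,1)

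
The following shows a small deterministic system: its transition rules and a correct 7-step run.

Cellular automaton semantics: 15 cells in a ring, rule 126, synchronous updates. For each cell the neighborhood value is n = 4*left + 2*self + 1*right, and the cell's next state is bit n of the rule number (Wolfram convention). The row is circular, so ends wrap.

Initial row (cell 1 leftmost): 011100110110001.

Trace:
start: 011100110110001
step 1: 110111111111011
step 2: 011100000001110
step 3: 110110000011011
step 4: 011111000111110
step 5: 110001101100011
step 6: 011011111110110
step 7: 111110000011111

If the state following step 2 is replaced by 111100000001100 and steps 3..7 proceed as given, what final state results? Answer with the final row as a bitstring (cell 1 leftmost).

state after step 2 := 111100000001100
step 3: 100110000011111
step 4: 111111000110000
step 5: 100001101111001
step 6: 110011111001111
step 7: 011110001111000

011110001111000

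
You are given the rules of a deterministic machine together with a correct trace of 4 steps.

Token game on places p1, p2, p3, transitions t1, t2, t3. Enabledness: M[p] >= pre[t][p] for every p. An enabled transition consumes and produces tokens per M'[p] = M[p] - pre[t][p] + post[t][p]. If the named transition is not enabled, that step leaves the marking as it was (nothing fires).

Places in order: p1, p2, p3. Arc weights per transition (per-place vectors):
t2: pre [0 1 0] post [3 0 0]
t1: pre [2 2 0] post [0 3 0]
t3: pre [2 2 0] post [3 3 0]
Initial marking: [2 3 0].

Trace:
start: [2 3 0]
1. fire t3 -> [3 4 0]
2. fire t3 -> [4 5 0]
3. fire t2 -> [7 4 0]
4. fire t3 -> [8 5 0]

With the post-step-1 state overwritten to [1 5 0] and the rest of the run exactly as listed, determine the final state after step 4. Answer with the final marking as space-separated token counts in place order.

state after step 1 := [1 5 0]
2. fire t3 -> [1 5 0]
3. fire t2 -> [4 4 0]
4. fire t3 -> [5 5 0]

5 5 0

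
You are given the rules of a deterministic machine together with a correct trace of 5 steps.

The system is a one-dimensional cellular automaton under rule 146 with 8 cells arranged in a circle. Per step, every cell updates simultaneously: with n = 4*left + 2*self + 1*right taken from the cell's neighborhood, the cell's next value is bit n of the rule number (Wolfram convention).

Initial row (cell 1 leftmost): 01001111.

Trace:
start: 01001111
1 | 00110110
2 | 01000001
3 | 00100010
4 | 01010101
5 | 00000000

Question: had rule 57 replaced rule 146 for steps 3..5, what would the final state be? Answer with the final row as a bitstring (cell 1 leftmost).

01011001

(re-executing steps 3..5 under rule 57; state before step 3: 01000001)
3 | 10111100
4 | 01100010
5 | 01011001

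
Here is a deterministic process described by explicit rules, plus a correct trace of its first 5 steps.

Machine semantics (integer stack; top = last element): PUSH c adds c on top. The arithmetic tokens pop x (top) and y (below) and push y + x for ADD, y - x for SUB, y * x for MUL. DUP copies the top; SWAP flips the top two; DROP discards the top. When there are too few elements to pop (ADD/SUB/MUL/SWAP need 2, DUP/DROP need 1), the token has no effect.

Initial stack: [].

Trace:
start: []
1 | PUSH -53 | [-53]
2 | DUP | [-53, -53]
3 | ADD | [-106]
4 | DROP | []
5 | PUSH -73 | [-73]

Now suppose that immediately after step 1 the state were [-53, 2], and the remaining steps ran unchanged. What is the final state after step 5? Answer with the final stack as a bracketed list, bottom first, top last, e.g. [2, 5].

[-53, -73]

state after step 1 := [-53, 2]
2 | DUP | [-53, 2, 2]
3 | ADD | [-53, 4]
4 | DROP | [-53]
5 | PUSH -73 | [-53, -73]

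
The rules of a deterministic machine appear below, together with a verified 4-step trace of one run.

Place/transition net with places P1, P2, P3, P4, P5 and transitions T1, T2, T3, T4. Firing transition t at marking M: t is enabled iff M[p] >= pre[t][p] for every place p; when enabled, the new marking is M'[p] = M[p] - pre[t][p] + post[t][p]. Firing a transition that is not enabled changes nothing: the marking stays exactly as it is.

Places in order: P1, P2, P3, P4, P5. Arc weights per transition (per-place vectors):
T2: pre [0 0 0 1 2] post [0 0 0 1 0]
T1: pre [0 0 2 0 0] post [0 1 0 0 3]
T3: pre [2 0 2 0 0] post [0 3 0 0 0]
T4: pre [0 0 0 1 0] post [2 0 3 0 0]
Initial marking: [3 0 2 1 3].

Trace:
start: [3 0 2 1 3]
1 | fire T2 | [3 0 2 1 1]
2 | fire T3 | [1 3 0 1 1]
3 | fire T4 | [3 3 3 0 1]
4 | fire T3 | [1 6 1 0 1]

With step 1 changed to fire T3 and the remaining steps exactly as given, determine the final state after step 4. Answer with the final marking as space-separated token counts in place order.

1 6 1 0 3

(re-executing from step 1 with the substitution; state before step 1: [3 0 2 1 3])
1 | fire T3 | [1 3 0 1 3]
2 | fire T3 | [1 3 0 1 3]
3 | fire T4 | [3 3 3 0 3]
4 | fire T3 | [1 6 1 0 3]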